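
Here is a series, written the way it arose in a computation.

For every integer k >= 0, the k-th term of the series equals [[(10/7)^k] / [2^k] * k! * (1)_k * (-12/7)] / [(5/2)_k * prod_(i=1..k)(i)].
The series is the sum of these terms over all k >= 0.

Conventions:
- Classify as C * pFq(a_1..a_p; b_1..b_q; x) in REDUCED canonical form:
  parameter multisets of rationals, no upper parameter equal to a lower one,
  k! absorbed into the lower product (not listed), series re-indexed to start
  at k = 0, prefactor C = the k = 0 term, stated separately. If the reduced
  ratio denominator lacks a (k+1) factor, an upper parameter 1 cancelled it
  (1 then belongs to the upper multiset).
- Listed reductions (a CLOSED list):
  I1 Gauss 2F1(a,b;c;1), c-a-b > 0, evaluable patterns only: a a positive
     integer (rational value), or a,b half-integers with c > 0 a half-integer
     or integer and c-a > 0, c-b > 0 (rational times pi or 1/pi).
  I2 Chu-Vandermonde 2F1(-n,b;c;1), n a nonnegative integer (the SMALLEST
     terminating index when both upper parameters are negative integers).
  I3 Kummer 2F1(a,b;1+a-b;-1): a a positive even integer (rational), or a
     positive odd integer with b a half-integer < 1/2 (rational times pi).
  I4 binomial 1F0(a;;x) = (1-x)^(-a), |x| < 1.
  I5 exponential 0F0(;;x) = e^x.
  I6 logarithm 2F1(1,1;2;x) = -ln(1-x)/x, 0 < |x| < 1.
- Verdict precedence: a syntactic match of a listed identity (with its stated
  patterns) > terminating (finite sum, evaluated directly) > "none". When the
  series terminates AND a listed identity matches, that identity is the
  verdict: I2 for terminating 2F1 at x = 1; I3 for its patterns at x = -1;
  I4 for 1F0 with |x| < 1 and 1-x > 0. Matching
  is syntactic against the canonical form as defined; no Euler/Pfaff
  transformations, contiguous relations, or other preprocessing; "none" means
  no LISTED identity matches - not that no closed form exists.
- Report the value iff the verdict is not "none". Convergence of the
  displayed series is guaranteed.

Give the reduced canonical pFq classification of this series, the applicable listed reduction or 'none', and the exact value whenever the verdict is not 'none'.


Prefactor -12/7, argument 5/7: 2F1 with upper {1, 1} over lower {5/2}. Verdict: none. Every listed pattern misses the 2F1 form at 5/7, upper {1, 1}.

Structural cue: from the first term -12/7: the factorial ratio (prefactor -12/7) (k+a-1)!/(a-1)! is a rising factorial (a)_k.
Consecutive-term ratio: r(k) = (5/7) * (k+1) (k+1) / [(k+5/2) (k+1)] - poly over poly, x = (5/7) from leading terms; C = -12/7 at k = 0.


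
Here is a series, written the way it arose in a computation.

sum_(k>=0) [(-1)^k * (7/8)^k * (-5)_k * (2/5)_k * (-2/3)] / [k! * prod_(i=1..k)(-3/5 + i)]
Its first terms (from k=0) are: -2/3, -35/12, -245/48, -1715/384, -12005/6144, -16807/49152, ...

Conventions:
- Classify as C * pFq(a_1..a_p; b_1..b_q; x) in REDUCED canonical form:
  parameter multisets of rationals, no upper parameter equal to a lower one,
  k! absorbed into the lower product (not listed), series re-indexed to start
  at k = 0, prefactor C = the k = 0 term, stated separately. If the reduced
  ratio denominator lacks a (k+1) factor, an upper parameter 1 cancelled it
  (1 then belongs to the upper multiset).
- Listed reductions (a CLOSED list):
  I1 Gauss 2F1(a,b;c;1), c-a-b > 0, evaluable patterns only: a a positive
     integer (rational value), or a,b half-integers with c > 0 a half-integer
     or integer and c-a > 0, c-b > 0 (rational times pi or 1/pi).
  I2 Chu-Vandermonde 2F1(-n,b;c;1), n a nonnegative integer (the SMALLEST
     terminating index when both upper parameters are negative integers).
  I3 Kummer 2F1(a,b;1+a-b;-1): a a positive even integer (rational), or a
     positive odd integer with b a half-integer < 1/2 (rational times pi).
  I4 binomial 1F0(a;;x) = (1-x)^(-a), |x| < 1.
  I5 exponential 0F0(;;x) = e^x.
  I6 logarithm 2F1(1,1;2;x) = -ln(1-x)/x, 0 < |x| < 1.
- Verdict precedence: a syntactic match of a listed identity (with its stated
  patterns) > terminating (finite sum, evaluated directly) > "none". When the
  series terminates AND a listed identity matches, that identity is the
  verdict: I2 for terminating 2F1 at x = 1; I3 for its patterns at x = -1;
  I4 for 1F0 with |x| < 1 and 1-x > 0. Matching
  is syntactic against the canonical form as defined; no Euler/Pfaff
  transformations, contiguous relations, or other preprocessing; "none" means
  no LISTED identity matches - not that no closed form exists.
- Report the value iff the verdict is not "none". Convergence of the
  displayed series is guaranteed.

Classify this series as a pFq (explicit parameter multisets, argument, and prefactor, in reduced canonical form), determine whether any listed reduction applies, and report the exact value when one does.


The tell: from the first term -2/3: the (-1)^k factor (C = -2/3, x = -7/8) folds into the argument's sign.
Term ratio: r(k) = (-7/8) * (k-5) / [(k+1)] - poly over poly, x = (-7/8) from leading terms; C = -2/3 at k = 0.

The series (x = -7/8) is 1F0: upper {-5}, lower {-}, prefactor -2/3. Verdict: binomial (I4) applies (the 1F0 binomial series: exponent 5, x = -7/8). Value: -253125/16384.


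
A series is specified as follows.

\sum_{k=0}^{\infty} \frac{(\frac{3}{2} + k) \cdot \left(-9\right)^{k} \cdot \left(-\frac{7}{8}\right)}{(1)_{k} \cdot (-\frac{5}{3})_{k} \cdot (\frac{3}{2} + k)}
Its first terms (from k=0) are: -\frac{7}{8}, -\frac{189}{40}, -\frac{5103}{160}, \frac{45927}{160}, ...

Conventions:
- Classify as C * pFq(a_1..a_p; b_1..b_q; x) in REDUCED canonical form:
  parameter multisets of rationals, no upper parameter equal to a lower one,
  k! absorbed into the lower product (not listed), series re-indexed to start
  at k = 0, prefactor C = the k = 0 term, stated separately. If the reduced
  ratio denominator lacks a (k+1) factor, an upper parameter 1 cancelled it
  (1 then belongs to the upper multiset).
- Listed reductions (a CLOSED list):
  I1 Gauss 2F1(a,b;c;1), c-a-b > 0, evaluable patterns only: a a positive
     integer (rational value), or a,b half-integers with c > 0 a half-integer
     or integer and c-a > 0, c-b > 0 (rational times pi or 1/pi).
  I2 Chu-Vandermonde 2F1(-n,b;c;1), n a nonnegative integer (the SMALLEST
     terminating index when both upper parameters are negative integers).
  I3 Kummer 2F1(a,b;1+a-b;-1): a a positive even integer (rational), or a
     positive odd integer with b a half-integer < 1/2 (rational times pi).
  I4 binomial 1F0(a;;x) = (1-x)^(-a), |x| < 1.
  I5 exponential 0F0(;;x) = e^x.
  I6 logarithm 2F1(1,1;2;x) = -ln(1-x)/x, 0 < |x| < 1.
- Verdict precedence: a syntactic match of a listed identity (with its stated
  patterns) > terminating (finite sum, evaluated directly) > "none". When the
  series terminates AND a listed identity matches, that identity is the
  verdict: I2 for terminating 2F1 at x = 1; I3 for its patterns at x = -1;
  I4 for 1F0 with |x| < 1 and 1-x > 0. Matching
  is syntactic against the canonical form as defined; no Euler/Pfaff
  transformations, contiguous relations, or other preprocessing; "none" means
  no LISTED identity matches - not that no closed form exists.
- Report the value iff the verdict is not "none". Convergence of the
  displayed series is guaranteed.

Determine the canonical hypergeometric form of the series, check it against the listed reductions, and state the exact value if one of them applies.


Structural cue: t_0 = -\frac{7}{8} here, and (1)_k (C = -7/8, x = -9) is k! itself.
Step ratio: r(k) = -9 * 1 / [(k-\frac{5}{3}) (k+1)] - rational in k, leading ratio -9; with t_0 = -\frac{7}{8}, classification follows.

Reduced: x = -9, 0F1, upper = {-}, lower = {-\frac{5}{3}}, C = -\frac{7}{8}. Verdict: none. A 0F1 with upper {-} fits none of I1-I6 at x = -9; the sum runs forever.


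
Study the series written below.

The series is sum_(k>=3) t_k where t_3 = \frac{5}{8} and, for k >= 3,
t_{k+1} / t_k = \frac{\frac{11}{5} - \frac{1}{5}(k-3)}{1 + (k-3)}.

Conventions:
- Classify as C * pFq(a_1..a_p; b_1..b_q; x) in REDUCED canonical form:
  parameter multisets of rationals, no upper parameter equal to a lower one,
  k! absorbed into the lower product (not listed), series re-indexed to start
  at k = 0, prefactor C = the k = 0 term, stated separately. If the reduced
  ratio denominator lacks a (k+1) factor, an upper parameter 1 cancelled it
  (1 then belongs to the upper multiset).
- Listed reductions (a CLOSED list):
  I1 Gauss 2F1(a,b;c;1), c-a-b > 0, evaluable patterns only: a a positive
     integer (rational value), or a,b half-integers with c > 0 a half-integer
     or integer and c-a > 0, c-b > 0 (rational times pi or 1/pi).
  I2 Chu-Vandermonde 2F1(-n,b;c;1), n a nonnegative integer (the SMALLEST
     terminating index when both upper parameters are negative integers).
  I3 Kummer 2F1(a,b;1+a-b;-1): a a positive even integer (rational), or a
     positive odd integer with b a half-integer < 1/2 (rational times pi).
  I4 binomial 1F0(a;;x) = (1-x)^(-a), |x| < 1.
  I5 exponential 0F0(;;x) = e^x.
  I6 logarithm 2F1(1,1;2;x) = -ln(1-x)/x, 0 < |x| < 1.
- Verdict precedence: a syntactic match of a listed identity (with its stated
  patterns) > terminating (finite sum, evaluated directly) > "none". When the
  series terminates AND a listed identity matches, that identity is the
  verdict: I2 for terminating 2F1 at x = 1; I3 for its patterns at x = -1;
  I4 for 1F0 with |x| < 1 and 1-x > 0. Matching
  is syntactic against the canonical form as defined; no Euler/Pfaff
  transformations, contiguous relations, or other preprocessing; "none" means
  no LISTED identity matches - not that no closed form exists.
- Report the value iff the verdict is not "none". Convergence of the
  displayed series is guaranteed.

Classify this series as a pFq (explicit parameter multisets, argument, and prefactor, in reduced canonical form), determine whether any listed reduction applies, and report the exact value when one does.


x = -\frac{1}{5} here; the reduced form reads 1F0, upper {-11}, lower {-}, C = \frac{5}{8}. Verdict (x = -\frac{1}{5}): binomial (I4) applies (the 1F0 binomial series: exponent 11, x = -\frac{1}{5}). Hence: \frac{45349632}{9765625}.

Key step: t_0 = \frac{5}{8} here, and roots of the ratio polynomials (C = 5/8) are the negated parameters.
Adjacent-term ratio: r(k) = -\frac{1}{5} * (k-11) / [(k+1)] - rational in k. x = -\frac{1}{5}; t_0 = \frac{5}{8}; negate the roots.


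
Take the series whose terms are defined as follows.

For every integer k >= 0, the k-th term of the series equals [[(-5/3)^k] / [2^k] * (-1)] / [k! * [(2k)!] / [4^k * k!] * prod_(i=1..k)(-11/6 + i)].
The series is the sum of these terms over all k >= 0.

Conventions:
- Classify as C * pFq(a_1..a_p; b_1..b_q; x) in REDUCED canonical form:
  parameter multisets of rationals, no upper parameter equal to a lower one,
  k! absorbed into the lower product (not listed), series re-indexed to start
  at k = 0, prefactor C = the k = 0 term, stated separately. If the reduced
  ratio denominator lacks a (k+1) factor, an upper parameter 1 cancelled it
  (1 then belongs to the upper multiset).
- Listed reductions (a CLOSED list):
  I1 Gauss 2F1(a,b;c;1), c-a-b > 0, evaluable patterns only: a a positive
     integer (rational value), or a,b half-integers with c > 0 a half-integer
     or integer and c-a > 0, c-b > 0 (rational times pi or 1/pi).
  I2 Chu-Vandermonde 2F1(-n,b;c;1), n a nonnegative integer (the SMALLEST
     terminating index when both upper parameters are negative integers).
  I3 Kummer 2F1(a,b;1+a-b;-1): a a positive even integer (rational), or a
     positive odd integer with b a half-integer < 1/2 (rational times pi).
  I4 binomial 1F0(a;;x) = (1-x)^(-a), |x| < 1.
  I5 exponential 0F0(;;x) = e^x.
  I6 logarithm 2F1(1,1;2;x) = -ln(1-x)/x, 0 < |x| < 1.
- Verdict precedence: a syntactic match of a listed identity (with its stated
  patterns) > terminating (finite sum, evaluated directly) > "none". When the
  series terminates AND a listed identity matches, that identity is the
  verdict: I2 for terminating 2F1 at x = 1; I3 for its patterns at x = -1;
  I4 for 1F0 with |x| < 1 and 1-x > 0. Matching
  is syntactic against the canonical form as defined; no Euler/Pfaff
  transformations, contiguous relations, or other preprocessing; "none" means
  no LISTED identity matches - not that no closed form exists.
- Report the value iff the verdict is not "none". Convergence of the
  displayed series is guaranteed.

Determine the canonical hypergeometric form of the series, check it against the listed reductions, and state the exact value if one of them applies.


Prefactor -1, argument -5/6: 0F2 with upper {-} over lower {-5/6, 1/2}. Verdict: no listed reduction: x = -5/6 and upper {-} fail every I1-I6 pattern.

Key step: with t_0 = -1, the lower running product (prefactor -1) is a rising factorial.
Adjacent-term ratio: r(k) = (-5/6) * 1 / [(k-5/6) (k+1/2) (k+1)] ; factor over Q: parameters, x = (-5/6), and C = -1.


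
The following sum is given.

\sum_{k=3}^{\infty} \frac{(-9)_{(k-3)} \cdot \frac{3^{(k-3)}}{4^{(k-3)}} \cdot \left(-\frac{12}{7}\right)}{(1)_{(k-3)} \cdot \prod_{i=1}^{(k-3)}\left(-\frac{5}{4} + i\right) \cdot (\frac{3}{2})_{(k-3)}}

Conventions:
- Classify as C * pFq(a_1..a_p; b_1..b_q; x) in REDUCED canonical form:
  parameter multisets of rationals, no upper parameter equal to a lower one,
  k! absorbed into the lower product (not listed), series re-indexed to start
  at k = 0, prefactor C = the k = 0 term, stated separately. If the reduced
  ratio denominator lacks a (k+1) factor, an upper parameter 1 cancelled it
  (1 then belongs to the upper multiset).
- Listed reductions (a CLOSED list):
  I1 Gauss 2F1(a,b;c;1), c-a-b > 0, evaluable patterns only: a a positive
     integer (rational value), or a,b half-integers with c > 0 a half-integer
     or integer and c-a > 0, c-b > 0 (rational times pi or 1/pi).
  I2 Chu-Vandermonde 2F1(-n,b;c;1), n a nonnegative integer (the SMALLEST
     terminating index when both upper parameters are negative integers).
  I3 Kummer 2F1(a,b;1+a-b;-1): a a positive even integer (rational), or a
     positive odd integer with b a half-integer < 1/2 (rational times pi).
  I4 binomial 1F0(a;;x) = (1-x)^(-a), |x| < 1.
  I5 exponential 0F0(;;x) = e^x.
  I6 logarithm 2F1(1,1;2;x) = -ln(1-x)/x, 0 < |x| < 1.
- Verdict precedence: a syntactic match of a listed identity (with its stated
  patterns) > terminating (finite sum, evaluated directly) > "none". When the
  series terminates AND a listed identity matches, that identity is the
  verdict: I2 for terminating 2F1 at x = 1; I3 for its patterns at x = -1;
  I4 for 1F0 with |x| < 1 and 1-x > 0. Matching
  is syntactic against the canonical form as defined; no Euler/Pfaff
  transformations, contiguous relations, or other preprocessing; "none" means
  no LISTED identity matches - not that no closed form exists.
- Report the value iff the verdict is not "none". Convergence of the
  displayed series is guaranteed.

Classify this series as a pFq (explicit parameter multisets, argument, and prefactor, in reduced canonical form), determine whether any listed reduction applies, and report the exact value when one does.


x = \frac{3}{4} here; the reduced form reads 1F2, upper {-9}, lower {-\frac{1}{4}, \frac{3}{2}}, C = -\frac{12}{7}. Verdict: terminating - upper parameter -9 makes this a finite sum (last index 9), evaluated exactly. Its exact value is \frac{2151905460564}{547507085125}.

Key step: x = \frac{3}{4} and the lower running product (C = -12/7, x = 3/4) is a rising factorial.
Term ratio: r(k) = \frac{3}{4} * (k-9) / [(k-\frac{1}{4}) (k+\frac{3}{2}) (k+1)] - rational in k, leading ratio \frac{3}{4}; with t_0 = -\frac{12}{7}, classification follows.


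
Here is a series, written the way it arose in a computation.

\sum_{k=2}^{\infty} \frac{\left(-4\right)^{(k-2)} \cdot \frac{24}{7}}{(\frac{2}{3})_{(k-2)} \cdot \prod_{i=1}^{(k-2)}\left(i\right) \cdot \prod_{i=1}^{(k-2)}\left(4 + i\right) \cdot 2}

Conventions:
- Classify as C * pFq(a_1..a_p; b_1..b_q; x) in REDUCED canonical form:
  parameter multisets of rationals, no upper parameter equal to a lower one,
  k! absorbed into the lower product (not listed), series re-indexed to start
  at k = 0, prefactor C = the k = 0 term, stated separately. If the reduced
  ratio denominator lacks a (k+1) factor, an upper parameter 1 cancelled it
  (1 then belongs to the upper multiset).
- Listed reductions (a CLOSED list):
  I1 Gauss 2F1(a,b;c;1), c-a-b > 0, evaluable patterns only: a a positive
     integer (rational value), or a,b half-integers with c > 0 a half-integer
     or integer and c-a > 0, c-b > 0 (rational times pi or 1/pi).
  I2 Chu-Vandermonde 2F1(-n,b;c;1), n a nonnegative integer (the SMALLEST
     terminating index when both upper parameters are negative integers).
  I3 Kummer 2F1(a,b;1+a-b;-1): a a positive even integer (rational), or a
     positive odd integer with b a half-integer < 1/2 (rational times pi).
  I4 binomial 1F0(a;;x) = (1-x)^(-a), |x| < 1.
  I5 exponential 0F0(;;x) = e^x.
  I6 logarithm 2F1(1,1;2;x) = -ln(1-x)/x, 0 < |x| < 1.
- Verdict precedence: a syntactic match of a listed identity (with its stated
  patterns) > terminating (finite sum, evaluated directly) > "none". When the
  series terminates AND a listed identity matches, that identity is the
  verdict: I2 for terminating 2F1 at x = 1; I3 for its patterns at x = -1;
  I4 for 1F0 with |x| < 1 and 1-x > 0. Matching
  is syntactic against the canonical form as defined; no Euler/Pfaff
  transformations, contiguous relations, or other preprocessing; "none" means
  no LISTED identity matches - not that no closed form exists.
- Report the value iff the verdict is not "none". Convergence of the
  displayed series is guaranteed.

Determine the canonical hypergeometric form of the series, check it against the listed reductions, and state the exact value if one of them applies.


This is \frac{12}{7} * 0F2(-; \frac{2}{3}, 5; -4) in reduced canonical form. Verdict: none - this 0F2 at x = -4 matches no listed pattern, and upper {-} holds no stopper.

Key step: t_0 = \frac{12}{7} here, and the constant factors (prefactor 12/7) combine into one prefactor.
Step ratio: r(k) = -4 * 1 / [(k+\frac{2}{3}) (k+5) (k+1)] ; factor over Q: parameters, x = -4, and C = \frac{12}{7}.


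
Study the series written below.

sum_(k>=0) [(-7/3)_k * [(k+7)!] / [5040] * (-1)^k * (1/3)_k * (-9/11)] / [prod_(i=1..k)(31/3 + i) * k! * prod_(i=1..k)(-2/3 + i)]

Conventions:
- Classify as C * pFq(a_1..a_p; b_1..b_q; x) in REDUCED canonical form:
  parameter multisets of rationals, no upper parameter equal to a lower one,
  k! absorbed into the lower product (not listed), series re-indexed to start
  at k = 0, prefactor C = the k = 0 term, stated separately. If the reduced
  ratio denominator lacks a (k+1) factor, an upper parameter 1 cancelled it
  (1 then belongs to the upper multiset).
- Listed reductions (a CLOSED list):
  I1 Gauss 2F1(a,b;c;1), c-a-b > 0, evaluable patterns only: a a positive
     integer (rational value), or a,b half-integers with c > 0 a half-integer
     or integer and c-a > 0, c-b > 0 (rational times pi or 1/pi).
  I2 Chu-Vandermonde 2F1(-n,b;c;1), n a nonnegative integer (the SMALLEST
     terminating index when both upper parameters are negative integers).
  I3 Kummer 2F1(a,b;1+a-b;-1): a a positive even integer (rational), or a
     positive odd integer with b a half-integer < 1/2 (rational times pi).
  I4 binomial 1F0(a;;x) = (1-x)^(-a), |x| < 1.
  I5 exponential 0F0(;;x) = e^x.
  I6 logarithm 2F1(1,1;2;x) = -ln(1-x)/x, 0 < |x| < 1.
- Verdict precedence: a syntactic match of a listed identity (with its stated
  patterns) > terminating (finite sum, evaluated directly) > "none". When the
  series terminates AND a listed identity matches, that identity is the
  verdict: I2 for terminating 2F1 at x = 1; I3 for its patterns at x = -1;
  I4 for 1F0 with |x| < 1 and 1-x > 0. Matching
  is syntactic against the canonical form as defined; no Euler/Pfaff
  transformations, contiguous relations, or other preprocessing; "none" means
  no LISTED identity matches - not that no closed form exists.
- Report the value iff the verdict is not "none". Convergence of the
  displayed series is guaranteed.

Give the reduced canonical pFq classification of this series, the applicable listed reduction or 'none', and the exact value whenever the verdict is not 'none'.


Prefactor -9/11, argument -1: 2F1 with upper {-7/3, 8} over lower {34/3}. Verdict at x = -1: the Kummer evaluation I3 matches (x = -1; c = 34/3 equals 1+a-b for upper {-7/3, 8}: listed pattern). Sum: -155/54.

First insight: from the first term -9/11: the lower running product (prefactor -9/11) is a rising factorial.
Term ratio: r(k) = (-1) * (k-7/3) (k+8) / [(k+34/3) (k+1)] ; factor over Q: parameters, x = (-1), and C = -9/11.


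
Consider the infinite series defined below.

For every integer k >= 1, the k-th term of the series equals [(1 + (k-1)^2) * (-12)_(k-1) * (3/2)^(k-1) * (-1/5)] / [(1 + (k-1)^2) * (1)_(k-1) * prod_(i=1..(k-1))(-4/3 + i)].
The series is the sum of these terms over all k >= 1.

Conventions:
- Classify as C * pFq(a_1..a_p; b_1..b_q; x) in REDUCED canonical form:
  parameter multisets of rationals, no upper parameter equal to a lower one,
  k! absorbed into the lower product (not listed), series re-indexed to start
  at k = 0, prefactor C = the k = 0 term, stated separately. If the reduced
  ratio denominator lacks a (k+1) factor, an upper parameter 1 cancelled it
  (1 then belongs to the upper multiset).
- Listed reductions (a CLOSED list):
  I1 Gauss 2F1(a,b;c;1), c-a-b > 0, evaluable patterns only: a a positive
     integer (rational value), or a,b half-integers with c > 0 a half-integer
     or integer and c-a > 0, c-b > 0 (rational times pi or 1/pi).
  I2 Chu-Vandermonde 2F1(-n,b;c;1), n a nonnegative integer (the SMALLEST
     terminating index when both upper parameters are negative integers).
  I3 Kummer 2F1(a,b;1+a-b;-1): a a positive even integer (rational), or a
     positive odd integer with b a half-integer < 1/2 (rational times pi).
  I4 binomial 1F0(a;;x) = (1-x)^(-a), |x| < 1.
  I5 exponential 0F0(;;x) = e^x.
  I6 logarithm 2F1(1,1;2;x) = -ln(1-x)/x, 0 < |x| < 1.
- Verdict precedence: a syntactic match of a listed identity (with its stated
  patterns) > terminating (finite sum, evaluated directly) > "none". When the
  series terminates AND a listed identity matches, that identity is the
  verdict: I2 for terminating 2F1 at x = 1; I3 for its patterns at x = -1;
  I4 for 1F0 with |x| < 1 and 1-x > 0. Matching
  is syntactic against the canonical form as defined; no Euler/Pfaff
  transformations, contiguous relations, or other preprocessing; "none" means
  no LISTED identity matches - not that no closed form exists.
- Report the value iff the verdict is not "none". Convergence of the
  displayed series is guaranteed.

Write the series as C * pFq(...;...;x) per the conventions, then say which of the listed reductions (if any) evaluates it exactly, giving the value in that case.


The tell: with t_0 = -1/5, k^2 + 1 divides numerator and denominator alike; C = -1/5 after cancelling.
Consecutive-term ratio: r(k) = (3/2) * (k-12) / [(k-1/3) (k+1)] - poly over poly, x = (3/2) from leading terms; C = -1/5 at k = 0.

This is -1/5 * 1F1(-12; -1/3; 3/2) in reduced canonical form. Verdict: terminating - upper -12 stops the sum at k = 12; the 13 terms are added exactly. Hence: -13228125677351869/4327888388096000.


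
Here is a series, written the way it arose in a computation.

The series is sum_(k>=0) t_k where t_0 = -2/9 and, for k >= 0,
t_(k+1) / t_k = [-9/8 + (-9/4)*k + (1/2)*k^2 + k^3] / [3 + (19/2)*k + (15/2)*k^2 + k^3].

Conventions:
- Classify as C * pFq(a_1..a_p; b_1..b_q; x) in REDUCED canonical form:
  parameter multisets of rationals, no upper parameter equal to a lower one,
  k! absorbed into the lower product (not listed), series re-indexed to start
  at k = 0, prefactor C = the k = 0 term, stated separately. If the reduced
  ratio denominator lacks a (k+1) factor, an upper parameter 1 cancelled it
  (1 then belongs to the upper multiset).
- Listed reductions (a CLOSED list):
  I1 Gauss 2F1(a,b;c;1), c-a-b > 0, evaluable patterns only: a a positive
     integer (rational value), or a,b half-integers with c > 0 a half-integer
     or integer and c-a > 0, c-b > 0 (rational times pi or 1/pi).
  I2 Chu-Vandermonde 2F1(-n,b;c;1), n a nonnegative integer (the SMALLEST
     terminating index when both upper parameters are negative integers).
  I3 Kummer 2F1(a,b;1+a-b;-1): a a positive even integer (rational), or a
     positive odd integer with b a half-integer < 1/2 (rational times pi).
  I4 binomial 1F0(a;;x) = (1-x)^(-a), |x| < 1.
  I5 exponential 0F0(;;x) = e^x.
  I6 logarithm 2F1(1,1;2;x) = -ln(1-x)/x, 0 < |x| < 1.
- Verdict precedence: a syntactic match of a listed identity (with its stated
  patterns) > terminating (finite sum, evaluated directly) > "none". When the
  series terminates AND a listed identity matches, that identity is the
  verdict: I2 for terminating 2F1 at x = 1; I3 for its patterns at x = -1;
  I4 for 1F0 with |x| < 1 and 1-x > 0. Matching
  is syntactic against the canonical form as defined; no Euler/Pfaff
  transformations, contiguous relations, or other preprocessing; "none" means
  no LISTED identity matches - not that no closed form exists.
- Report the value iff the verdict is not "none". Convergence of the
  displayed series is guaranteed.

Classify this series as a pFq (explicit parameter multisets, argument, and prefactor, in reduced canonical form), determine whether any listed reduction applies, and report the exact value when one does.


The series (x = 1) is 2F1: upper {-3/2, 3/2}, lower {6}, prefactor -2/9. Verdict at x = 1: Gauss's theorem I1 (half-integer case) matches (x = 1; upper {-3/2, 3/2} half-integers, c = 6 in the evaluable pattern). Its exact value is (-262144/567567) / pi.

First insight: x = 1 and cancel k + 1/2 from the displayed ratio first; then C = -2/9, x = 1.
Step ratio: r(k) = 1 * (k-3/2) (k+3/2) / [(k+6) (k+1)] ; factor over Q: parameters, x = 1, and C = -2/9.


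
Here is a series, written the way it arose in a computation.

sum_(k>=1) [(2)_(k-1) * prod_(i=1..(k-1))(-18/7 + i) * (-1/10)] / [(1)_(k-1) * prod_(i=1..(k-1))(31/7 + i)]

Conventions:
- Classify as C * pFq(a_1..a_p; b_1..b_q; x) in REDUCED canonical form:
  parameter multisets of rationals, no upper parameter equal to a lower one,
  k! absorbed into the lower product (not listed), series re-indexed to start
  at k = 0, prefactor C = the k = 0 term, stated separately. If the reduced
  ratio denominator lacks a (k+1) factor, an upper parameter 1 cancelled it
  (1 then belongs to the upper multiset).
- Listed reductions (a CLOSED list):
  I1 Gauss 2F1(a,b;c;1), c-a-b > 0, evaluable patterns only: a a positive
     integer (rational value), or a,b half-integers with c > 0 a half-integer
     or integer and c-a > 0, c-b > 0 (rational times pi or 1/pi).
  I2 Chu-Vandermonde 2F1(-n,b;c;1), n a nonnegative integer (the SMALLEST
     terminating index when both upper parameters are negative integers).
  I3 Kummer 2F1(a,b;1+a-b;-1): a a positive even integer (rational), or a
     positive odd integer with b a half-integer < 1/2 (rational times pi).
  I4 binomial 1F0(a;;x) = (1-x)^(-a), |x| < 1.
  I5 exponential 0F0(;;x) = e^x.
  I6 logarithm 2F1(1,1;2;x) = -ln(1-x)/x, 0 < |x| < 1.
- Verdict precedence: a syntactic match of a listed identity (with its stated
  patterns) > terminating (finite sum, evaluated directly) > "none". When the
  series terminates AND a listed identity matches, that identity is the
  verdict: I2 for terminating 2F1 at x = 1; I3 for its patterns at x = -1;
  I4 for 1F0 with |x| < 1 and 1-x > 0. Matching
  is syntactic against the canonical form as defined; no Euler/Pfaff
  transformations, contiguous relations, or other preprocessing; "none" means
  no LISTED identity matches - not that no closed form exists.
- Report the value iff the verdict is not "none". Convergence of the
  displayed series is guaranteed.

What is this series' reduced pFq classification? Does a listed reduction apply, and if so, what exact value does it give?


The tell: from the first term -1/10: the lower running product (C = -1/10) is a rising factorial.
Term ratio: r(k) = 1 * (k-11/7) (k+2) / [(k+38/7) (k+1)] ; factor over Q: parameters, x = 1, and C = -1/10.

Prefactor -1/10, argument 1: 2F1 with upper {-11/7, 2} over lower {38/7}. Verdict: Gauss's theorem (I1) applies (x = 1: the Gamma ratio telescopes since c-a-b = 5 > 0 and a = 2 in Z>0). Its exact value is -62/1225.


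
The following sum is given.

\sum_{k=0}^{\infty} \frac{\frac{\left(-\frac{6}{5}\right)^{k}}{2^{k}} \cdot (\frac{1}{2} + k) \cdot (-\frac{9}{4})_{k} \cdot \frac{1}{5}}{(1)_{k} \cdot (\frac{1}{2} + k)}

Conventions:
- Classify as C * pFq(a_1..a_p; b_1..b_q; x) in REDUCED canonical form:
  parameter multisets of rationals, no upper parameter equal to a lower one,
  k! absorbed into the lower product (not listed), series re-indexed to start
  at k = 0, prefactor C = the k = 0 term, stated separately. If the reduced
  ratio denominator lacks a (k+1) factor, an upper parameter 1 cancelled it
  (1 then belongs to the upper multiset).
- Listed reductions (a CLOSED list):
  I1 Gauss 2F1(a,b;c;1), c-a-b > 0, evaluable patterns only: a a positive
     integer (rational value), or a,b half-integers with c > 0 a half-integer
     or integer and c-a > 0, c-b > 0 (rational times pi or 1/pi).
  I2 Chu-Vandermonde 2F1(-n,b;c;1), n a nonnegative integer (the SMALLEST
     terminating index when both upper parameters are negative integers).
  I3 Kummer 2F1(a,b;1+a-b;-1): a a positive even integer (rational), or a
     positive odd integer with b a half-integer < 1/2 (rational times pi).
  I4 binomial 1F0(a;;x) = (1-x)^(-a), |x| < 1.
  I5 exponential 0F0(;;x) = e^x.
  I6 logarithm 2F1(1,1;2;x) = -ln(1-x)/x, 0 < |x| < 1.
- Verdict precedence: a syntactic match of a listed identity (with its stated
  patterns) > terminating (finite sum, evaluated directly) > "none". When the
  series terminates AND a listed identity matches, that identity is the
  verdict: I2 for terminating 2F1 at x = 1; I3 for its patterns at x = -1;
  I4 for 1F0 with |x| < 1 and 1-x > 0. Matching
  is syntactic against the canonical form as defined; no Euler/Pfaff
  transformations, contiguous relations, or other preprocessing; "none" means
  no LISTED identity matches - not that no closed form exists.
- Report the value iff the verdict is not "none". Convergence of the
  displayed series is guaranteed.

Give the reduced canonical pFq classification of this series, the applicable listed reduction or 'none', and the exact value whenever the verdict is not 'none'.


Prefactor \frac{1}{5}, argument -\frac{3}{5}: 1F0 with upper {-\frac{9}{4}} over lower {-}. Verdict at x = -\frac{3}{5}: the I4 binomial reduction matches (the 1F0 binomial series: exponent 9/4, x = -\frac{3}{5}). Value: \frac{1}{5} \cdot \left(\frac{8}{5}\right)^{\frac{9}{4}}.

First insight: x = -\frac{3}{5} and the two k-th powers (prefactor 1/5) combine into one argument.
Term ratio: r(k) = -\frac{3}{5} * (k-\frac{9}{4}) / [(k+1)] ; factor over Q: parameters, x = -\frac{3}{5}, and C = \frac{1}{5}.


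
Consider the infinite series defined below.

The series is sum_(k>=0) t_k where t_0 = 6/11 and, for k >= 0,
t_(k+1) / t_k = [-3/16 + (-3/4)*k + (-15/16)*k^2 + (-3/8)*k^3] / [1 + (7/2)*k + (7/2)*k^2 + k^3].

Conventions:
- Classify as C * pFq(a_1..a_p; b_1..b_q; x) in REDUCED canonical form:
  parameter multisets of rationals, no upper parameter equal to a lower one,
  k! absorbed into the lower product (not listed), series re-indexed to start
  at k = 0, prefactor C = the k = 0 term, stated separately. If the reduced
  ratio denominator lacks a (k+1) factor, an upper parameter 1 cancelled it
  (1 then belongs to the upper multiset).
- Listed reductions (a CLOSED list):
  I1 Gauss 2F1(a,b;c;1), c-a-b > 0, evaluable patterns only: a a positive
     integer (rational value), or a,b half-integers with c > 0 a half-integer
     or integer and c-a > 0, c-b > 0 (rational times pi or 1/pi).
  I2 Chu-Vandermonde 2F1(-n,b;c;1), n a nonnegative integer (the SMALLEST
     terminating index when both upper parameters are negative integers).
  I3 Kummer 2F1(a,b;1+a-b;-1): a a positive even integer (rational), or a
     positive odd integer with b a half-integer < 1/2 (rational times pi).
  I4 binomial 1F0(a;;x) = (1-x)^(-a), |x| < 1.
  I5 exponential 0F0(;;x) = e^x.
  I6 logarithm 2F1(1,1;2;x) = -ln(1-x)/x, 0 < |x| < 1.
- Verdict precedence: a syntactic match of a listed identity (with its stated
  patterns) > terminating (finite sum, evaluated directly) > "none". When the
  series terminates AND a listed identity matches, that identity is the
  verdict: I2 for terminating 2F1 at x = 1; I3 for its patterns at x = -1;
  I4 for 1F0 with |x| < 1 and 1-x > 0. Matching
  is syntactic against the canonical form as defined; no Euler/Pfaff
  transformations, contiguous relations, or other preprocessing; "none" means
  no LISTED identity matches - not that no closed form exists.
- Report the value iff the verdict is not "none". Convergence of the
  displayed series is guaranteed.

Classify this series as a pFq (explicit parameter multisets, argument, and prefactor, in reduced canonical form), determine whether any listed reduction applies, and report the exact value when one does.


At argument -3/8: a 2F1 with upper {1, 1}, lower {2}, scaled by C = 6/11. Verdict: the logarithmic series (I6) fires (the logarithm: parameters (1,1;2), x = -3/8). Exact value: (16/11) * ln(11/8).

Key step: with t_0 = 6/11, cancel k + 1/2 from the displayed ratio first; then C = 6/11, x = -3/8.
Step ratio: r(k) = (-3/8) * (k+1) (k+1) / [(k+2) (k+1)] ; factor over Q: parameters, x = (-3/8), and C = 6/11.


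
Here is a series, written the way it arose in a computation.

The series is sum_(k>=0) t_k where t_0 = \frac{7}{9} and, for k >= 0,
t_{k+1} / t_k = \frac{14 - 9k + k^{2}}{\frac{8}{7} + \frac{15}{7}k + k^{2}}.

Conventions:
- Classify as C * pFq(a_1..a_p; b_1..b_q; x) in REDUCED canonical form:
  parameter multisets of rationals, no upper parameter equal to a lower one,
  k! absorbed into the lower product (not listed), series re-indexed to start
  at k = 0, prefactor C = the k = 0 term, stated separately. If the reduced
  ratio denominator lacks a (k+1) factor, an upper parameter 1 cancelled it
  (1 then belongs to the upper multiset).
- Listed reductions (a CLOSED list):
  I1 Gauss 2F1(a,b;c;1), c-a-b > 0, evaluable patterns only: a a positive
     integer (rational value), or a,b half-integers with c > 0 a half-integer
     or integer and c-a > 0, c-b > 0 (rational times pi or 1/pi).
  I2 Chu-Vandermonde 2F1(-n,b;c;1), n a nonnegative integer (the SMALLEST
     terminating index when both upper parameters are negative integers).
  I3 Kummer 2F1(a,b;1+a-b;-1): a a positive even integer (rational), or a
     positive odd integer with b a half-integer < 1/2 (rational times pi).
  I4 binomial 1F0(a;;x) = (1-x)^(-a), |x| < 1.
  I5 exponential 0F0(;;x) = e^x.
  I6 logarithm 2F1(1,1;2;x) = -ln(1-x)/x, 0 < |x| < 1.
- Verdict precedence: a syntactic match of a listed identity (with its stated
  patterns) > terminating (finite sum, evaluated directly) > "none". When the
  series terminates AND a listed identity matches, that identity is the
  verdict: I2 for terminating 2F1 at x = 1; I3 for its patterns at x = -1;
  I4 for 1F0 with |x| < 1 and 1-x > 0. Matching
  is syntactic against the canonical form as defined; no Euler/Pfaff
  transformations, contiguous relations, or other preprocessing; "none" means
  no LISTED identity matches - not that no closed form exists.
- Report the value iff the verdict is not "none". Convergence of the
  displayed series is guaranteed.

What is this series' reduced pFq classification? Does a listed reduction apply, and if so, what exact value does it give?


Reduced: x = 1, 2F1, upper = {-7, -2}, lower = {\frac{8}{7}}, C = \frac{7}{9}. Verdict at x = 1: the Chu-Vandermonde identity I2 matches (terminating 2F1 at x = 1 with n = 2, b = -7, c = \frac{8}{7}). Sum: \frac{1064}{45}.

First insight: t_0 being \frac{7}{9}, roots of the ratio polynomials (C = 7/9) are the negated parameters.
Ratio: r(k) = 1 * (k-7) (k-2) / [(k+\frac{8}{7}) (k+1)] ; factor over Q: parameters, x = 1, and C = \frac{7}{9}.


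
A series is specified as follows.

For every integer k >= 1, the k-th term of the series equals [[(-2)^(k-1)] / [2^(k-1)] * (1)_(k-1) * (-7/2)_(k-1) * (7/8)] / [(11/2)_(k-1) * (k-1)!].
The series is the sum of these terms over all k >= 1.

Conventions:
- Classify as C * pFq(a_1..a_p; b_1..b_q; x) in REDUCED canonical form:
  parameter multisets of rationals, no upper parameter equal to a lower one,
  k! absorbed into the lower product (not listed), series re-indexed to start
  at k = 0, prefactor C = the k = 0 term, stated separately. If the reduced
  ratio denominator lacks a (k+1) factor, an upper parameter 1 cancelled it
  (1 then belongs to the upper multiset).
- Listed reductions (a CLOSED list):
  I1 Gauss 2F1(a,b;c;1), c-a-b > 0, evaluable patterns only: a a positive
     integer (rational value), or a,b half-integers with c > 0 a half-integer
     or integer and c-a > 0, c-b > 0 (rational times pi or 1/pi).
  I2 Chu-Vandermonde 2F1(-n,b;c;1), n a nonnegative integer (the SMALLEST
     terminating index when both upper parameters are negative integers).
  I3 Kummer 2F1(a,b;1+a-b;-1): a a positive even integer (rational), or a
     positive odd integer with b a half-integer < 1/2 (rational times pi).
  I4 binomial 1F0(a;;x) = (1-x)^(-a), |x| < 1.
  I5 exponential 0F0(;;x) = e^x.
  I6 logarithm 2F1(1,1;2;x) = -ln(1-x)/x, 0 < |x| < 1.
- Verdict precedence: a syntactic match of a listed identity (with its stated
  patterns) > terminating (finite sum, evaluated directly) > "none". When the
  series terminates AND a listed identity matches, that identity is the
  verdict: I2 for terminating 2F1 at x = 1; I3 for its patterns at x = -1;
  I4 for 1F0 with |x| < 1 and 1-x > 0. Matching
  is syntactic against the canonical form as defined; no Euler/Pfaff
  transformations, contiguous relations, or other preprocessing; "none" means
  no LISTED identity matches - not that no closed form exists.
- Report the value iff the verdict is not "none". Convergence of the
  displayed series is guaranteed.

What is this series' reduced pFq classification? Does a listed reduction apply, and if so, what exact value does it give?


At argument -1: a 2F1 with upper {-7/2, 1}, lower {11/2}, scaled by C = 7/8. Verdict: this is Kummer (I3) (x = -1; c = 11/2 equals 1+a-b for upper {-7/2, 1}: listed pattern). Hence: (2205/4096) * pi.

Key observation: from the first term 7/8: the two k-th powers (C = 7/8) combine into one argument.
Term ratio: r(k) = (-1) * (k-7/2) (k+1) / [(k+11/2) (k+1)] - poly over poly, x = (-1) from leading terms; C = 7/8 at k = 0.


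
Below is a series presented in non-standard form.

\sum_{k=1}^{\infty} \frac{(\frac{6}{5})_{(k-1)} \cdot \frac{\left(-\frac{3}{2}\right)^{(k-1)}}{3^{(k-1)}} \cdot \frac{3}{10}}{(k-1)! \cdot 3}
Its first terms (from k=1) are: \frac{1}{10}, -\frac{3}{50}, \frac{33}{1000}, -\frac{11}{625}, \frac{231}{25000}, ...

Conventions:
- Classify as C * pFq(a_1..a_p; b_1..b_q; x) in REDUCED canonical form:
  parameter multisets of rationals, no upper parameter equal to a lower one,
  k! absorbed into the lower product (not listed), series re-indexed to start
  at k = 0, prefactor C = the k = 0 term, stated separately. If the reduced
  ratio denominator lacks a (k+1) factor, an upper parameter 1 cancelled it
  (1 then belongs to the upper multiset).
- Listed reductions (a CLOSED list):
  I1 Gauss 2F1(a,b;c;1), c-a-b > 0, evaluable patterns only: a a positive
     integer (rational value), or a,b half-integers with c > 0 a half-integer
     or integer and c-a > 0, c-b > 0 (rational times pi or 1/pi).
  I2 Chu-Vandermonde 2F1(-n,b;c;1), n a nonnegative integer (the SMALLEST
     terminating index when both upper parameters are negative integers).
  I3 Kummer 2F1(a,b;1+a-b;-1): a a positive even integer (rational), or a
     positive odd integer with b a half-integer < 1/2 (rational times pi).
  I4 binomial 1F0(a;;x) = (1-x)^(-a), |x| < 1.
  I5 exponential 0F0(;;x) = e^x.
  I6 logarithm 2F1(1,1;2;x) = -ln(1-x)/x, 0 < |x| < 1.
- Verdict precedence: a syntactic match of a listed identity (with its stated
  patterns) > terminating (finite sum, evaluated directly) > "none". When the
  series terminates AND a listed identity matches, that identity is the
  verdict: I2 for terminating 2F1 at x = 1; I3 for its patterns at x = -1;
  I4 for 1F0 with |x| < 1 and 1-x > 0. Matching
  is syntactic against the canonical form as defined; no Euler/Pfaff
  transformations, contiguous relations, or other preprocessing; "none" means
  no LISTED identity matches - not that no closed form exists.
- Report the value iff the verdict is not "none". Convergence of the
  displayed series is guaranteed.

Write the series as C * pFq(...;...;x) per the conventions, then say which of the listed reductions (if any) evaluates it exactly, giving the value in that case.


Canonical form: C = \frac{1}{10} times 1F0 with upper {\frac{6}{5}}, lower {-}, x = -\frac{1}{2}. Verdict: the I4 binomial reduction applies (the 1F0 binomial series: exponent -6/5, x = -\frac{1}{2}). Sum: \frac{1}{10} \cdot \left(\frac{3}{2}\right)^{-\frac{6}{5}}.

The tell: from the first term \frac{1}{10}: the constant factors (C = 1/10) combine into one prefactor.
Adjacent-term ratio: r(k) = -\frac{1}{2} * (k+\frac{6}{5}) / [(k+1)] - poly over poly, x = -\frac{1}{2} from leading terms; C = \frac{1}{10} at k = 0.
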